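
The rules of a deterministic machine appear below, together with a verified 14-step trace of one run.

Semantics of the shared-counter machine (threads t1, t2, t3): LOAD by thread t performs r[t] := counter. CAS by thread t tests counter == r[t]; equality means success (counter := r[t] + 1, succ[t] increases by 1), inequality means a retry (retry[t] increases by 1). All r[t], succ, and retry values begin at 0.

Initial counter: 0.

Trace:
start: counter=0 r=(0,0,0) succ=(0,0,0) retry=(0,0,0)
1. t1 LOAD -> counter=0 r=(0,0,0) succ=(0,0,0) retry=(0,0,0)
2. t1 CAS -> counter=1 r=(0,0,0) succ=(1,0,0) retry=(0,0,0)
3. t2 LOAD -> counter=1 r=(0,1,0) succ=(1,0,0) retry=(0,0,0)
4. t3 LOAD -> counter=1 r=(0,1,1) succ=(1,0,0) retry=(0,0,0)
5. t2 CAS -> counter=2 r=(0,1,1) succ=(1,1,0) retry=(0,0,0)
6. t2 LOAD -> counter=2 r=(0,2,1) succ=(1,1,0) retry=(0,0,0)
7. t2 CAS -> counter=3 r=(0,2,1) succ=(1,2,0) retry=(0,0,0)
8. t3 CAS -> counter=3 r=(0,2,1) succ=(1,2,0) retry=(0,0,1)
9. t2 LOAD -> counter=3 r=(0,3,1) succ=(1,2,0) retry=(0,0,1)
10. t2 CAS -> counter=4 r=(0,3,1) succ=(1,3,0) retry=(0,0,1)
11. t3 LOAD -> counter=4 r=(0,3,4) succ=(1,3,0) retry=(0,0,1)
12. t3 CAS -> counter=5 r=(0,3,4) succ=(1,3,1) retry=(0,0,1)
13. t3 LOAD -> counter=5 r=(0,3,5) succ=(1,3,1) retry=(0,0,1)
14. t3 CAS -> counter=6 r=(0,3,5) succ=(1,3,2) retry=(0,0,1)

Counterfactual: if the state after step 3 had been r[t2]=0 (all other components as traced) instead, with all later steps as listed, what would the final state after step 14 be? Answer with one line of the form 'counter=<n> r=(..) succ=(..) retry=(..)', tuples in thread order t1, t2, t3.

counter=5 r=(0,2,4) succ=(1,2,2) retry=(0,1,1)

state after step 3 := counter=1 r=(0,0,0) succ=(1,0,0) retry=(0,0,0)
4. t3 LOAD -> counter=1 r=(0,0,1) succ=(1,0,0) retry=(0,0,0)
5. t2 CAS -> counter=1 r=(0,0,1) succ=(1,0,0) retry=(0,1,0)
6. t2 LOAD -> counter=1 r=(0,1,1) succ=(1,0,0) retry=(0,1,0)
7. t2 CAS -> counter=2 r=(0,1,1) succ=(1,1,0) retry=(0,1,0)
8. t3 CAS -> counter=2 r=(0,1,1) succ=(1,1,0) retry=(0,1,1)
9. t2 LOAD -> counter=2 r=(0,2,1) succ=(1,1,0) retry=(0,1,1)
10. t2 CAS -> counter=3 r=(0,2,1) succ=(1,2,0) retry=(0,1,1)
11. t3 LOAD -> counter=3 r=(0,2,3) succ=(1,2,0) retry=(0,1,1)
12. t3 CAS -> counter=4 r=(0,2,3) succ=(1,2,1) retry=(0,1,1)
13. t3 LOAD -> counter=4 r=(0,2,4) succ=(1,2,1) retry=(0,1,1)
14. t3 CAS -> counter=5 r=(0,2,4) succ=(1,2,2) retry=(0,1,1)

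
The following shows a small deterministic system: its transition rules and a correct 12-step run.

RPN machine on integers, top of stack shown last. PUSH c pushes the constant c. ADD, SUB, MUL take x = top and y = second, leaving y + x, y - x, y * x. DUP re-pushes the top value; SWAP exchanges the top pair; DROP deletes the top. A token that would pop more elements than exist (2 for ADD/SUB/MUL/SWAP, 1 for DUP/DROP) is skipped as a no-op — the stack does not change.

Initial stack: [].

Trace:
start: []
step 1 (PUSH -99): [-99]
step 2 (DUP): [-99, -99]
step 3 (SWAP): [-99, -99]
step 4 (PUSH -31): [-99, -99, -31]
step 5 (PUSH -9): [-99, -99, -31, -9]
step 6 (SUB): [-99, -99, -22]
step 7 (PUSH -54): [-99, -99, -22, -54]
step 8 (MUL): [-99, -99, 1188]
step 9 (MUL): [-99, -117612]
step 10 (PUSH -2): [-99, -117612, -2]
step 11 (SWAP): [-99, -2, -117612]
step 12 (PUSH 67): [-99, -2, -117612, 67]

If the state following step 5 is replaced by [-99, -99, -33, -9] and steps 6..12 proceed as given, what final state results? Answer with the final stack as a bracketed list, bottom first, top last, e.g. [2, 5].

state after step 5 := [-99, -99, -33, -9]
step 6 (SUB): [-99, -99, -24]
step 7 (PUSH -54): [-99, -99, -24, -54]
step 8 (MUL): [-99, -99, 1296]
step 9 (MUL): [-99, -128304]
step 10 (PUSH -2): [-99, -128304, -2]
step 11 (SWAP): [-99, -2, -128304]
step 12 (PUSH 67): [-99, -2, -128304, 67]

[-99, -2, -128304, 67]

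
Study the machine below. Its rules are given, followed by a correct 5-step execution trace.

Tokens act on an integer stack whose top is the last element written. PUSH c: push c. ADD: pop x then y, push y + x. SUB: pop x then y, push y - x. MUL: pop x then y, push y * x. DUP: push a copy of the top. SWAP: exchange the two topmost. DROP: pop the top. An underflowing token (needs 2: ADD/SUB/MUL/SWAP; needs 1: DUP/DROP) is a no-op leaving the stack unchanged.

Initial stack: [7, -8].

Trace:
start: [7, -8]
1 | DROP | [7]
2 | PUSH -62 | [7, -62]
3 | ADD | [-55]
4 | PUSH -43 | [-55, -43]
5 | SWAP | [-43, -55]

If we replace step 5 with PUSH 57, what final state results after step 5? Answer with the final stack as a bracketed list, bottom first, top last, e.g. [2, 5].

[-55, -43, 57]

(re-executing from step 5 with the substitution; state before step 5: [-55, -43])
5 | PUSH 57 | [-55, -43, 57]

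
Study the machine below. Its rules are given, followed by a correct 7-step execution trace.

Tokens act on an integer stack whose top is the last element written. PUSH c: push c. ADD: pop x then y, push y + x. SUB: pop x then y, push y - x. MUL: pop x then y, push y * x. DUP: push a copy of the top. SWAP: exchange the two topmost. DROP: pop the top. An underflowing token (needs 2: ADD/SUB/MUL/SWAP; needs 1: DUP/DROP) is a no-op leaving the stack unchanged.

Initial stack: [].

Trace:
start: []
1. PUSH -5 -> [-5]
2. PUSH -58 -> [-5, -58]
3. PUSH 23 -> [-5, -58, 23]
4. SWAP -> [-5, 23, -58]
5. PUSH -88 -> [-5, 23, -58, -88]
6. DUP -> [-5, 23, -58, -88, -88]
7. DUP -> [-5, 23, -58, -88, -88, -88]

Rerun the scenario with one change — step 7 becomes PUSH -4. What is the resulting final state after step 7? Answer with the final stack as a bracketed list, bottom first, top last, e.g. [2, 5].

[-5, 23, -58, -88, -88, -4]

(re-executing from step 7 with the substitution; state before step 7: [-5, 23, -58, -88, -88])
7. PUSH -4 -> [-5, 23, -58, -88, -88, -4]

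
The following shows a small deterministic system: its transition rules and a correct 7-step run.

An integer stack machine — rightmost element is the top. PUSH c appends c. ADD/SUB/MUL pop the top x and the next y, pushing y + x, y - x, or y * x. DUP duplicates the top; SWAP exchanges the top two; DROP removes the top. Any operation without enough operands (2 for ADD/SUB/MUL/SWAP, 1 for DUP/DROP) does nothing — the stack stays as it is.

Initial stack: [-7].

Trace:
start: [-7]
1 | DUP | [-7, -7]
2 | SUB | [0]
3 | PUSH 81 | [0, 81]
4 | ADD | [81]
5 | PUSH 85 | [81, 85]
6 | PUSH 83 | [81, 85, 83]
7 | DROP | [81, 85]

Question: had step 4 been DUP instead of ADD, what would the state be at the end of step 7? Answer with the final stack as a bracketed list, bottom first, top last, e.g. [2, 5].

[0, 81, 81, 85]

(re-executing from step 4 with the substitution; state before step 4: [0, 81])
4 | DUP | [0, 81, 81]
5 | PUSH 85 | [0, 81, 81, 85]
6 | PUSH 83 | [0, 81, 81, 85, 83]
7 | DROP | [0, 81, 81, 85]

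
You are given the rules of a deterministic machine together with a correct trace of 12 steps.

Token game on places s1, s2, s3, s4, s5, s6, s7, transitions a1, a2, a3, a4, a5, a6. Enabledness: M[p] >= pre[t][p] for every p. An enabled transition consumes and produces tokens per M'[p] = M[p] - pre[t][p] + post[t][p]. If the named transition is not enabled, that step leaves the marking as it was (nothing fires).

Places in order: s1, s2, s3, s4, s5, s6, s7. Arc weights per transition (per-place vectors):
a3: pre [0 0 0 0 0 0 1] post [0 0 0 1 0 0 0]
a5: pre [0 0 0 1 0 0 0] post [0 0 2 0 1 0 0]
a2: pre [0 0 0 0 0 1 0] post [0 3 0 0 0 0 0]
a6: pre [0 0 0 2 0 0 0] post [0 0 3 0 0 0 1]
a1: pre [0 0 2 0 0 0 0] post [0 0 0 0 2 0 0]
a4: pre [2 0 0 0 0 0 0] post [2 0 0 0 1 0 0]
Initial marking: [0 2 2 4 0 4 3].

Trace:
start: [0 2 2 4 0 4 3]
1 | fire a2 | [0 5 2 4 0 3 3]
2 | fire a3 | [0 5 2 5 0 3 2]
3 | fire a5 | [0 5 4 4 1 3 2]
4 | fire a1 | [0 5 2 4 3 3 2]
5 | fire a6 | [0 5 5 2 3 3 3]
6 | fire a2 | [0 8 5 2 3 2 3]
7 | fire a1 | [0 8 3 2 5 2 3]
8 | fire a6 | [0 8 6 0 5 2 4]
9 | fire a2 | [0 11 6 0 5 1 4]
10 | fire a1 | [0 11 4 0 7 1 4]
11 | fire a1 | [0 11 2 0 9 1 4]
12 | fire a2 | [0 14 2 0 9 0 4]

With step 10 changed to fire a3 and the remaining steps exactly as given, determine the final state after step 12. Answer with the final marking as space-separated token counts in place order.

0 14 4 1 7 0 3

(re-executing from step 10 with the substitution; state before step 10: [0 11 6 0 5 1 4])
10 | fire a3 | [0 11 6 1 5 1 3]
11 | fire a1 | [0 11 4 1 7 1 3]
12 | fire a2 | [0 14 4 1 7 0 3]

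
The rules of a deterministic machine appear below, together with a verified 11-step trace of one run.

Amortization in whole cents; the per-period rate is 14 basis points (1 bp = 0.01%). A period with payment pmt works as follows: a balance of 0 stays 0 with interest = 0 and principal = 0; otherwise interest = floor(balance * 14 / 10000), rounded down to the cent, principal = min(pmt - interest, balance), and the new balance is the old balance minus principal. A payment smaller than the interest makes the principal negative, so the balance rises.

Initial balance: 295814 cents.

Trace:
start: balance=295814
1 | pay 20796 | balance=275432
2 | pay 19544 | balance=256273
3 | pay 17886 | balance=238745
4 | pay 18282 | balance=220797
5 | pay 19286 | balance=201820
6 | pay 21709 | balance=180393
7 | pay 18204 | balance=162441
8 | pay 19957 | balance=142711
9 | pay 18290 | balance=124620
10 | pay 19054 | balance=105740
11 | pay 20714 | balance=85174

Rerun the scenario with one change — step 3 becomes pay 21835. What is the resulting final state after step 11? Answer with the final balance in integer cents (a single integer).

(re-executing from step 3 with the substitution; state before step 3: balance=256273)
3 | pay 21835 | balance=234796
4 | pay 18282 | balance=216842
5 | pay 19286 | balance=197859
6 | pay 21709 | balance=176427
7 | pay 18204 | balance=158469
8 | pay 19957 | balance=138733
9 | pay 18290 | balance=120637
10 | pay 19054 | balance=101751
11 | pay 20714 | balance=81179

81179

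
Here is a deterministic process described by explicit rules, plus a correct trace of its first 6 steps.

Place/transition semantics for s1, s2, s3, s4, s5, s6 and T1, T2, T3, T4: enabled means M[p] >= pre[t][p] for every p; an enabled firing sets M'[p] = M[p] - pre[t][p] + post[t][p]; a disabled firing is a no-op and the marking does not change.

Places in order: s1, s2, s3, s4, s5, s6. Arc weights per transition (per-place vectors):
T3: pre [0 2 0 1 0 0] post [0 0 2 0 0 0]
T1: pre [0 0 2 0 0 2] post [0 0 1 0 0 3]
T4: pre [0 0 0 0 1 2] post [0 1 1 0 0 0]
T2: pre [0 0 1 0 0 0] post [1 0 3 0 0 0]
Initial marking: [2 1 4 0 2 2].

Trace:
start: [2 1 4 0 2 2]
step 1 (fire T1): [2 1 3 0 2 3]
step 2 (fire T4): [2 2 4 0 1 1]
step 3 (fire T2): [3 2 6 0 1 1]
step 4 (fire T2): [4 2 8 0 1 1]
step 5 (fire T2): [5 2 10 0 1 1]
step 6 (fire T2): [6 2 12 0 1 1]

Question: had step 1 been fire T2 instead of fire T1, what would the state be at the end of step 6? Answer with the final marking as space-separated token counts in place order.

7 2 15 0 1 0

(re-executing from step 1 with the substitution; state before step 1: [2 1 4 0 2 2])
step 1 (fire T2): [3 1 6 0 2 2]
step 2 (fire T4): [3 2 7 0 1 0]
step 3 (fire T2): [4 2 9 0 1 0]
step 4 (fire T2): [5 2 11 0 1 0]
step 5 (fire T2): [6 2 13 0 1 0]
step 6 (fire T2): [7 2 15 0 1 0]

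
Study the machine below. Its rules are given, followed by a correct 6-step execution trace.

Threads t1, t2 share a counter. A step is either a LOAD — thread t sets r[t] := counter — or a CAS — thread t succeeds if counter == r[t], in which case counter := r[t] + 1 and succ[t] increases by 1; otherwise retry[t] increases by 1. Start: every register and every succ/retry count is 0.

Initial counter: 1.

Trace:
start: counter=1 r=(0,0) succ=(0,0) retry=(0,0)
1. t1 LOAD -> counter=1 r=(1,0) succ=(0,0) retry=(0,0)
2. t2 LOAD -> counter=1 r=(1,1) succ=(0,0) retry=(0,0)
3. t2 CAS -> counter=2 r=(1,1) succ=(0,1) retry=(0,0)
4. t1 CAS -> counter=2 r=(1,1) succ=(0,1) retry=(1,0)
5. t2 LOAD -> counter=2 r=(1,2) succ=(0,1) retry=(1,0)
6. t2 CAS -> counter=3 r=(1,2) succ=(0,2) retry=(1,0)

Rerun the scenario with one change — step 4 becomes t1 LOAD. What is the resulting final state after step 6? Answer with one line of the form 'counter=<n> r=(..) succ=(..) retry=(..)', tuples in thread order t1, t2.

(re-executing from step 4 with the substitution; state before step 4: counter=2 r=(1,1) succ=(0,1) retry=(0,0))
4. t1 LOAD -> counter=2 r=(2,1) succ=(0,1) retry=(0,0)
5. t2 LOAD -> counter=2 r=(2,2) succ=(0,1) retry=(0,0)
6. t2 CAS -> counter=3 r=(2,2) succ=(0,2) retry=(0,0)

counter=3 r=(2,2) succ=(0,2) retry=(0,0)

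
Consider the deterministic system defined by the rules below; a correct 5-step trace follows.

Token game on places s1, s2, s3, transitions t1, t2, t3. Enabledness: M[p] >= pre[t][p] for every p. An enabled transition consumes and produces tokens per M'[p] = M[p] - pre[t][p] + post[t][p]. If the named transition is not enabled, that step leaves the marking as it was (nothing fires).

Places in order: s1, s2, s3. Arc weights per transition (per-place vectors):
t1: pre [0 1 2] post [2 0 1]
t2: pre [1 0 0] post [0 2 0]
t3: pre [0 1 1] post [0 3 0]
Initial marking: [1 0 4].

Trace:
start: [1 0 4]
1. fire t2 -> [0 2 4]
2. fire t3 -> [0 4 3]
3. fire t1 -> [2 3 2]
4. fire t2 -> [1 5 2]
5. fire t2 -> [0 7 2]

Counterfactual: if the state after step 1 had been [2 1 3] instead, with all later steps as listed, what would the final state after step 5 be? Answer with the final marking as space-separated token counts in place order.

2 6 1

state after step 1 := [2 1 3]
2. fire t3 -> [2 3 2]
3. fire t1 -> [4 2 1]
4. fire t2 -> [3 4 1]
5. fire t2 -> [2 6 1]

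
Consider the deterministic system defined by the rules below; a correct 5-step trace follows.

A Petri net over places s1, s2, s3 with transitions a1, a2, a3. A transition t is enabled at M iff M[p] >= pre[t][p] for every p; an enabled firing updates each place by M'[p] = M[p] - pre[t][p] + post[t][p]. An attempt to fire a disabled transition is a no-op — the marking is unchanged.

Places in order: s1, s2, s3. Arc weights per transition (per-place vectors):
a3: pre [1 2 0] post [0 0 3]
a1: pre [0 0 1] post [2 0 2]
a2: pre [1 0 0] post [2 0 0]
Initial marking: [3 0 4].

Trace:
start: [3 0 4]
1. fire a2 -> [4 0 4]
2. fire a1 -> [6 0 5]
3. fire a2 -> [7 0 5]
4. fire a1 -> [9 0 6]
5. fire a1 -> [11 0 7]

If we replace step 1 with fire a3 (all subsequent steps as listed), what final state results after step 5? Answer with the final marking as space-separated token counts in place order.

(re-executing from step 1 with the substitution; state before step 1: [3 0 4])
1. fire a3 -> [3 0 4]
2. fire a1 -> [5 0 5]
3. fire a2 -> [6 0 5]
4. fire a1 -> [8 0 6]
5. fire a1 -> [10 0 7]

10 0 7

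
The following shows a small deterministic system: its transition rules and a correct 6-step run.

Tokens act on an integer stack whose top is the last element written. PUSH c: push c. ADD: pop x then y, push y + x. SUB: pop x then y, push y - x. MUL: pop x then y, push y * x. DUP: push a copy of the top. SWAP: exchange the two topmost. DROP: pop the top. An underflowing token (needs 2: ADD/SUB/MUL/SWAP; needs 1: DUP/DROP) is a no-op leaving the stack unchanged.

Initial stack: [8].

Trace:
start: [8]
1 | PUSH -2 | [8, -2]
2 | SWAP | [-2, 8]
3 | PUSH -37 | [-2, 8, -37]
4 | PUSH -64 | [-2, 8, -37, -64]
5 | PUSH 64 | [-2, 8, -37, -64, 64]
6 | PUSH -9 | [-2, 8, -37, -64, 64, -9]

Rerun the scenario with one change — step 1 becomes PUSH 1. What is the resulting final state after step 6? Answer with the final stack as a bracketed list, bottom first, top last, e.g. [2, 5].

[1, 8, -37, -64, 64, -9]

(re-executing from step 1 with the substitution; state before step 1: [8])
1 | PUSH 1 | [8, 1]
2 | SWAP | [1, 8]
3 | PUSH -37 | [1, 8, -37]
4 | PUSH -64 | [1, 8, -37, -64]
5 | PUSH 64 | [1, 8, -37, -64, 64]
6 | PUSH -9 | [1, 8, -37, -64, 64, -9]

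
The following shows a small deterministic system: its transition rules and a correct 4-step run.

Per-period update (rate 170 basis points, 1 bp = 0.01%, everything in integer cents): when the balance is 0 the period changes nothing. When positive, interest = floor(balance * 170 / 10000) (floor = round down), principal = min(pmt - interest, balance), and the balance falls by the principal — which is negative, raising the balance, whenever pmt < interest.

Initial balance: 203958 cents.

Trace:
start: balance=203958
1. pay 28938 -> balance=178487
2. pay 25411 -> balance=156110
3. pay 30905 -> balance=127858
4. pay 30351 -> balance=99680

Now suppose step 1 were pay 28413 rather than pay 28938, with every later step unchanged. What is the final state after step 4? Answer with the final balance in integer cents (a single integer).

100232

(re-executing from step 1 with the substitution; state before step 1: balance=203958)
1. pay 28413 -> balance=179012
2. pay 25411 -> balance=156644
3. pay 30905 -> balance=128401
4. pay 30351 -> balance=100232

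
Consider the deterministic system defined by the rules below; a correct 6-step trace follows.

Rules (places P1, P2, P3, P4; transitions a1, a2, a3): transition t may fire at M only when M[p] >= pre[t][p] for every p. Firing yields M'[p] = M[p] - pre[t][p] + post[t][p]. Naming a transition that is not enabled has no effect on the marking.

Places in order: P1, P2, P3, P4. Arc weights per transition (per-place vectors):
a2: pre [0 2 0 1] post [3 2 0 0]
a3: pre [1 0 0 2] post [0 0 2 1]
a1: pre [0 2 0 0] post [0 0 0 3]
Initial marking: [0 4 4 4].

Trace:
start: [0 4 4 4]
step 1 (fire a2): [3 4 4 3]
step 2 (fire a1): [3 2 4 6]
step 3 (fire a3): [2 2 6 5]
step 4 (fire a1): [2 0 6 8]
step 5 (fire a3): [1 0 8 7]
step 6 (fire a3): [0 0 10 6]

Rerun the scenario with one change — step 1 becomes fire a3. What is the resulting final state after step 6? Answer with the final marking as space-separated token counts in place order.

(re-executing from step 1 with the substitution; state before step 1: [0 4 4 4])
step 1 (fire a3): [0 4 4 4]
step 2 (fire a1): [0 2 4 7]
step 3 (fire a3): [0 2 4 7]
step 4 (fire a1): [0 0 4 10]
step 5 (fire a3): [0 0 4 10]
step 6 (fire a3): [0 0 4 10]

0 0 4 10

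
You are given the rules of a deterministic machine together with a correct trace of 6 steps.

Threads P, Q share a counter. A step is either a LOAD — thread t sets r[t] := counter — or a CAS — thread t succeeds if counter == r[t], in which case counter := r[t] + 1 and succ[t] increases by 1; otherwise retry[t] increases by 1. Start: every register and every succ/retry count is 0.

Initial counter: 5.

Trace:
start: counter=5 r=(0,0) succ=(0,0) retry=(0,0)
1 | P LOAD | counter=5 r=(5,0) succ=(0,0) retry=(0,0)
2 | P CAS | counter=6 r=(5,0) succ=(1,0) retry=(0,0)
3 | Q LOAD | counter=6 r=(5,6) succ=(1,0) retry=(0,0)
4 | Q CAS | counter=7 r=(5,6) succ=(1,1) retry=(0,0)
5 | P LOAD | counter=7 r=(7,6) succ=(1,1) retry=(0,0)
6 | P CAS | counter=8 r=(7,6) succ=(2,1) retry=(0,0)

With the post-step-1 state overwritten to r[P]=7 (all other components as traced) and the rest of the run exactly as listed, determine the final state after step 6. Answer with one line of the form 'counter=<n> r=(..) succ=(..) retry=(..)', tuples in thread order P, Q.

state after step 1 := counter=5 r=(7,0) succ=(0,0) retry=(0,0)
2 | P CAS | counter=5 r=(7,0) succ=(0,0) retry=(1,0)
3 | Q LOAD | counter=5 r=(7,5) succ=(0,0) retry=(1,0)
4 | Q CAS | counter=6 r=(7,5) succ=(0,1) retry=(1,0)
5 | P LOAD | counter=6 r=(6,5) succ=(0,1) retry=(1,0)
6 | P CAS | counter=7 r=(6,5) succ=(1,1) retry=(1,0)

counter=7 r=(6,5) succ=(1,1) retry=(1,0)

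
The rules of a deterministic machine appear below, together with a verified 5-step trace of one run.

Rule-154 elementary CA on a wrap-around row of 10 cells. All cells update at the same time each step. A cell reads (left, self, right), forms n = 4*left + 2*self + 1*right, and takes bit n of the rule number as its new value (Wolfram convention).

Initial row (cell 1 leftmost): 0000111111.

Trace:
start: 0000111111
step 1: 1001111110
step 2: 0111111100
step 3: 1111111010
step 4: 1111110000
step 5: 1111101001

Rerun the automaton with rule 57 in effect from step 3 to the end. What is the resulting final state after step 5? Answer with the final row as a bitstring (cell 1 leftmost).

(re-executing steps 3..5 under rule 57; state before step 3: 0111111100)
step 3: 0100000011
step 4: 1011111010
step 5: 0110000101

0110000101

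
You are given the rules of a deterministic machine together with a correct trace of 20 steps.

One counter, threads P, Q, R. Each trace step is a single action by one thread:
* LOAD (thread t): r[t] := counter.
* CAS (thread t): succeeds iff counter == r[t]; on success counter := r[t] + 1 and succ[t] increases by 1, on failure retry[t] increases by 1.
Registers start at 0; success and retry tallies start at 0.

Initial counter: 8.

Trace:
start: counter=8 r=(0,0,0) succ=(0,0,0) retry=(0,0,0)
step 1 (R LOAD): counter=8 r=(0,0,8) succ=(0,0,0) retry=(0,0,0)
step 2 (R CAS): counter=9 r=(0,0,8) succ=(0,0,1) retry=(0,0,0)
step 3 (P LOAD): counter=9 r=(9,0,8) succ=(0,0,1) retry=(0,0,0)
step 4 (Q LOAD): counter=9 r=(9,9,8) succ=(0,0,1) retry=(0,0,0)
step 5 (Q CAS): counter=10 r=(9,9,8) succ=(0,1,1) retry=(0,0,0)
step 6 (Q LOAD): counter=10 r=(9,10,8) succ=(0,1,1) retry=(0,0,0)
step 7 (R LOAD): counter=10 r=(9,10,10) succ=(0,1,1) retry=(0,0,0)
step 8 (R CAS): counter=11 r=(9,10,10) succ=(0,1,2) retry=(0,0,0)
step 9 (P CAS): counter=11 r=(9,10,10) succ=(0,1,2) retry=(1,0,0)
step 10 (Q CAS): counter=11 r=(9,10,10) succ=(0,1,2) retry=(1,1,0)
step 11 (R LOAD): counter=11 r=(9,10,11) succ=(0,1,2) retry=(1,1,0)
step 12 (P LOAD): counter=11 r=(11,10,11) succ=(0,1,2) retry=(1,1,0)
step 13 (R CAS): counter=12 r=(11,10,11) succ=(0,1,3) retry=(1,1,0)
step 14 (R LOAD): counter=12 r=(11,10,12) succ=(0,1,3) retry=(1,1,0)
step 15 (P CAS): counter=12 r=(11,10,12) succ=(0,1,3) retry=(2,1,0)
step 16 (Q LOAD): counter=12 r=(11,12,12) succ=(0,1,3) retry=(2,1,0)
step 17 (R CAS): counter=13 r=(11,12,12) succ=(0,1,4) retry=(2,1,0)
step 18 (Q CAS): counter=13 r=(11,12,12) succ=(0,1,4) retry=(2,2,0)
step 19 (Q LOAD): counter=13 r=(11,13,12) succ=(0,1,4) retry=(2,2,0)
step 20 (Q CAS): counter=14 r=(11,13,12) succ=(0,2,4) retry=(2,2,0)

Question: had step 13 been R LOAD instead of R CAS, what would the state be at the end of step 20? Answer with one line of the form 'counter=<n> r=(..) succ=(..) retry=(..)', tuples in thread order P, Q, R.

(re-executing from step 13 with the substitution; state before step 13: counter=11 r=(11,10,11) succ=(0,1,2) retry=(1,1,0))
step 13 (R LOAD): counter=11 r=(11,10,11) succ=(0,1,2) retry=(1,1,0)
step 14 (R LOAD): counter=11 r=(11,10,11) succ=(0,1,2) retry=(1,1,0)
step 15 (P CAS): counter=12 r=(11,10,11) succ=(1,1,2) retry=(1,1,0)
step 16 (Q LOAD): counter=12 r=(11,12,11) succ=(1,1,2) retry=(1,1,0)
step 17 (R CAS): counter=12 r=(11,12,11) succ=(1,1,2) retry=(1,1,1)
step 18 (Q CAS): counter=13 r=(11,12,11) succ=(1,2,2) retry=(1,1,1)
step 19 (Q LOAD): counter=13 r=(11,13,11) succ=(1,2,2) retry=(1,1,1)
step 20 (Q CAS): counter=14 r=(11,13,11) succ=(1,3,2) retry=(1,1,1)

counter=14 r=(11,13,11) succ=(1,3,2) retry=(1,1,1)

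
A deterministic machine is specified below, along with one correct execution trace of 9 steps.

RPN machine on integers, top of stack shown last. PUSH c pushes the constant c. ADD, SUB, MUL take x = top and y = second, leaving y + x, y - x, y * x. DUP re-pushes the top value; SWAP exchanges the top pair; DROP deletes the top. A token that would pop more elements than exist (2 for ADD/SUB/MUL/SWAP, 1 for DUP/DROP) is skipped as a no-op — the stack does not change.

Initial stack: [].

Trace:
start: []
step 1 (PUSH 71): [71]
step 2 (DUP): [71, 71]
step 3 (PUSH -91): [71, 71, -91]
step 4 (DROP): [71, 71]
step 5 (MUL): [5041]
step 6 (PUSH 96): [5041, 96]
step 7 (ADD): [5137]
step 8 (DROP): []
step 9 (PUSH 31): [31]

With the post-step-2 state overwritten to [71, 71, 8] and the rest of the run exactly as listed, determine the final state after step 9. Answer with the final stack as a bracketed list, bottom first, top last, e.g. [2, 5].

[71, 31]

state after step 2 := [71, 71, 8]
step 3 (PUSH -91): [71, 71, 8, -91]
step 4 (DROP): [71, 71, 8]
step 5 (MUL): [71, 568]
step 6 (PUSH 96): [71, 568, 96]
step 7 (ADD): [71, 664]
step 8 (DROP): [71]
step 9 (PUSH 31): [71, 31]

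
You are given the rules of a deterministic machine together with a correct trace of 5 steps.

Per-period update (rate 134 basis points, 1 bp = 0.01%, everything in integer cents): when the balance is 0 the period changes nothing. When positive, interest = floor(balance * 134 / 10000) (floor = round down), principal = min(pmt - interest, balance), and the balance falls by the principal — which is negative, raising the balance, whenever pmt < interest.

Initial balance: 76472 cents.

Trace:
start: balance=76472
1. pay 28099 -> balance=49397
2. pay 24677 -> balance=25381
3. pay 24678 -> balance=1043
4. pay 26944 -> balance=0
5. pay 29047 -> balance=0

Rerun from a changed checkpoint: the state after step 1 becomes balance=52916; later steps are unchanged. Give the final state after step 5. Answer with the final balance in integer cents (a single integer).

state after step 1 := balance=52916
2. pay 24677 -> balance=28948
3. pay 24678 -> balance=4657
4. pay 26944 -> balance=0
5. pay 29047 -> balance=0

0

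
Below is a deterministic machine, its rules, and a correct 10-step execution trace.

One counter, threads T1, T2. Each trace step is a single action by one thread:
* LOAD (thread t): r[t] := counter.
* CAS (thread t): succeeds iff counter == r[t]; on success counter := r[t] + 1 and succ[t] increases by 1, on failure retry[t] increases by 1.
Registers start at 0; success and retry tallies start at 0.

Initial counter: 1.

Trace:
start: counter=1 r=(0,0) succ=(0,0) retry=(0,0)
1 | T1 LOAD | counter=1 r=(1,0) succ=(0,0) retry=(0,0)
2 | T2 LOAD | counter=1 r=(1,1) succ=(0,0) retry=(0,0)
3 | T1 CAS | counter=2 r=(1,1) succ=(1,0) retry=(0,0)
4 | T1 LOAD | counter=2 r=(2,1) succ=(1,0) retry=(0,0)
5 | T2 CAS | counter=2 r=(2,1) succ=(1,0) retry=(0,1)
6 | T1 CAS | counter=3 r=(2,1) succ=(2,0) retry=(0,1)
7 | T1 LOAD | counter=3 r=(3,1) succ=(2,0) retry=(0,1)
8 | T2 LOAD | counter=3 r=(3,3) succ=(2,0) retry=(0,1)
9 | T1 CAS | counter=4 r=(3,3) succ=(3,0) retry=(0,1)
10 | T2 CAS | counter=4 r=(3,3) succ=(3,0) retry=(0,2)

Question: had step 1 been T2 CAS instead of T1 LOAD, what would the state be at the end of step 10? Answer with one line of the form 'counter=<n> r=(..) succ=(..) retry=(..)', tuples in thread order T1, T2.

(re-executing from step 1 with the substitution; state before step 1: counter=1 r=(0,0) succ=(0,0) retry=(0,0))
1 | T2 CAS | counter=1 r=(0,0) succ=(0,0) retry=(0,1)
2 | T2 LOAD | counter=1 r=(0,1) succ=(0,0) retry=(0,1)
3 | T1 CAS | counter=1 r=(0,1) succ=(0,0) retry=(1,1)
4 | T1 LOAD | counter=1 r=(1,1) succ=(0,0) retry=(1,1)
5 | T2 CAS | counter=2 r=(1,1) succ=(0,1) retry=(1,1)
6 | T1 CAS | counter=2 r=(1,1) succ=(0,1) retry=(2,1)
7 | T1 LOAD | counter=2 r=(2,1) succ=(0,1) retry=(2,1)
8 | T2 LOAD | counter=2 r=(2,2) succ=(0,1) retry=(2,1)
9 | T1 CAS | counter=3 r=(2,2) succ=(1,1) retry=(2,1)
10 | T2 CAS | counter=3 r=(2,2) succ=(1,1) retry=(2,2)

counter=3 r=(2,2) succ=(1,1) retry=(2,2)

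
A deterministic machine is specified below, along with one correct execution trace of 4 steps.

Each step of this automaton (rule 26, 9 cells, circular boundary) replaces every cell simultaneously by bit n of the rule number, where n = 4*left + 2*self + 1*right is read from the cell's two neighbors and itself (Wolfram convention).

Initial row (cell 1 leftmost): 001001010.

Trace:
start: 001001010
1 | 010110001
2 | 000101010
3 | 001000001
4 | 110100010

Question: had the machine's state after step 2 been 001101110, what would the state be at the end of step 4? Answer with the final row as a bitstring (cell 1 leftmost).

state after step 2 := 001101110
3 | 011001001
4 | 010110110

010110110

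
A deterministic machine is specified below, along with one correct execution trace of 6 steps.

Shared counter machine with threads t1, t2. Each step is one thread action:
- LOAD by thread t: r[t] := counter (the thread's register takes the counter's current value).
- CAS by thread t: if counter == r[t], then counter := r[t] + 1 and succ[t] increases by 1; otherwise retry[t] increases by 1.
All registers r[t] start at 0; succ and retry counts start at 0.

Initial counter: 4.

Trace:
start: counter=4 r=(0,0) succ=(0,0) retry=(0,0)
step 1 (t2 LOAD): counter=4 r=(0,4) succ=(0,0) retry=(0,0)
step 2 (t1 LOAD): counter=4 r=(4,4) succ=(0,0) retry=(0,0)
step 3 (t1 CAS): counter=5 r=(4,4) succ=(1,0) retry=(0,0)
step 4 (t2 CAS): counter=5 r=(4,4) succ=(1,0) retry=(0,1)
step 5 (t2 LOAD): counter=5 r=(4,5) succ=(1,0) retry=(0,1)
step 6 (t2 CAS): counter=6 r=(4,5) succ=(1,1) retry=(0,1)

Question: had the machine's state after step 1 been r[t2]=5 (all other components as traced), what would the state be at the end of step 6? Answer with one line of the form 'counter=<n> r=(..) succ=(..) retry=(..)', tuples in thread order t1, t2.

counter=7 r=(4,6) succ=(1,2) retry=(0,0)

state after step 1 := counter=4 r=(0,5) succ=(0,0) retry=(0,0)
step 2 (t1 LOAD): counter=4 r=(4,5) succ=(0,0) retry=(0,0)
step 3 (t1 CAS): counter=5 r=(4,5) succ=(1,0) retry=(0,0)
step 4 (t2 CAS): counter=6 r=(4,5) succ=(1,1) retry=(0,0)
step 5 (t2 LOAD): counter=6 r=(4,6) succ=(1,1) retry=(0,0)
step 6 (t2 CAS): counter=7 r=(4,6) succ=(1,2) retry=(0,0)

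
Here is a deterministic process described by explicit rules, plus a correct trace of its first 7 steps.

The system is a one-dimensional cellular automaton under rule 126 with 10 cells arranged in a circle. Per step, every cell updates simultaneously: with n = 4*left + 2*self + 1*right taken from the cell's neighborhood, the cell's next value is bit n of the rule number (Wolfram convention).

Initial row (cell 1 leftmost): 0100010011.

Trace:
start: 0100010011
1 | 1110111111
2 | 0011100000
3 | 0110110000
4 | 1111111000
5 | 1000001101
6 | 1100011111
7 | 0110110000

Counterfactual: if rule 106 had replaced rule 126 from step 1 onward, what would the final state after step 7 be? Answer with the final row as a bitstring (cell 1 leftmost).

(re-executing steps 1..7 under rule 106; state before step 1: 0100010011)
1 | 1000100111
2 | 1001001100
3 | 0010011101
4 | 0100110110
5 | 1001111110
6 | 0011000011
7 | 0111000111

0111000111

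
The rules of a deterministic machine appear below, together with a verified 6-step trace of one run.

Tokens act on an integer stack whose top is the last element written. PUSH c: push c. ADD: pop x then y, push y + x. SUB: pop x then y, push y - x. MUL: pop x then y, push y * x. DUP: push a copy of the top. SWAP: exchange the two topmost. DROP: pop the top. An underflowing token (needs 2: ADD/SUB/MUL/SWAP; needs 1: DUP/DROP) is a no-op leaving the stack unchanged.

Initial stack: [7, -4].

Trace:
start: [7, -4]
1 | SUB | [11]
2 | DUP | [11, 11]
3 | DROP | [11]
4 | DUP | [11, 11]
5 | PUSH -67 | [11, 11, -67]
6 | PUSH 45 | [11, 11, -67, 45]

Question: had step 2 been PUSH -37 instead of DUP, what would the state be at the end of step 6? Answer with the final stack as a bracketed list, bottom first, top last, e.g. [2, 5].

[11, 11, -67, 45]

(re-executing from step 2 with the substitution; state before step 2: [11])
2 | PUSH -37 | [11, -37]
3 | DROP | [11]
4 | DUP | [11, 11]
5 | PUSH -67 | [11, 11, -67]
6 | PUSH 45 | [11, 11, -67, 45]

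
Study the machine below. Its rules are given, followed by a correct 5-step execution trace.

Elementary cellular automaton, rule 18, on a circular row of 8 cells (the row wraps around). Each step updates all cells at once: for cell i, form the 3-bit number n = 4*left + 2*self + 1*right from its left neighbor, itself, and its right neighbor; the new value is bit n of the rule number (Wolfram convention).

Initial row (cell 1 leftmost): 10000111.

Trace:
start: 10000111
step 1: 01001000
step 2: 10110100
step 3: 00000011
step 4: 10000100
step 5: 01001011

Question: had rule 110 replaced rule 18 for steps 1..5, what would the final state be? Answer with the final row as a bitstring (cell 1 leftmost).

(re-executing steps 1..5 under rule 110; state before step 1: 10000111)
step 1: 10001100
step 2: 10011101
step 3: 10110111
step 4: 11111100
step 5: 10000101

10000101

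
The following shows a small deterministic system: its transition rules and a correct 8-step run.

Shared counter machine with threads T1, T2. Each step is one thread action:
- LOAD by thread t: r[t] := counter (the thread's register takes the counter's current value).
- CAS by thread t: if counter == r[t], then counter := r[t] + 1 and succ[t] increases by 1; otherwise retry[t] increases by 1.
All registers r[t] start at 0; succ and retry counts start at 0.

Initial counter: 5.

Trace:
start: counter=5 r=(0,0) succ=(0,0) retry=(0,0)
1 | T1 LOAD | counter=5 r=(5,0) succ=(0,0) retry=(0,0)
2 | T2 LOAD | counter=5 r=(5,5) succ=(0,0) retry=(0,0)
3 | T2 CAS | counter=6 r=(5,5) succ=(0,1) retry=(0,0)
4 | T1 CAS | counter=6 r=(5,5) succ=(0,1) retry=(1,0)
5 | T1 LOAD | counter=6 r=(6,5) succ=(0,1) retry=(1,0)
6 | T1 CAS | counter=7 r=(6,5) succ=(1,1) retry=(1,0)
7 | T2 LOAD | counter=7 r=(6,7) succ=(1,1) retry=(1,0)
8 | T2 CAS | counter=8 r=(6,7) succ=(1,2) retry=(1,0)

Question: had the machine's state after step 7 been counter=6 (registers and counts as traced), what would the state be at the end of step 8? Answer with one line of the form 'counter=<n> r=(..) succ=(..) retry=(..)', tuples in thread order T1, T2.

state after step 7 := counter=6 r=(6,7) succ=(1,1) retry=(1,0)
8 | T2 CAS | counter=6 r=(6,7) succ=(1,1) retry=(1,1)

counter=6 r=(6,7) succ=(1,1) retry=(1,1)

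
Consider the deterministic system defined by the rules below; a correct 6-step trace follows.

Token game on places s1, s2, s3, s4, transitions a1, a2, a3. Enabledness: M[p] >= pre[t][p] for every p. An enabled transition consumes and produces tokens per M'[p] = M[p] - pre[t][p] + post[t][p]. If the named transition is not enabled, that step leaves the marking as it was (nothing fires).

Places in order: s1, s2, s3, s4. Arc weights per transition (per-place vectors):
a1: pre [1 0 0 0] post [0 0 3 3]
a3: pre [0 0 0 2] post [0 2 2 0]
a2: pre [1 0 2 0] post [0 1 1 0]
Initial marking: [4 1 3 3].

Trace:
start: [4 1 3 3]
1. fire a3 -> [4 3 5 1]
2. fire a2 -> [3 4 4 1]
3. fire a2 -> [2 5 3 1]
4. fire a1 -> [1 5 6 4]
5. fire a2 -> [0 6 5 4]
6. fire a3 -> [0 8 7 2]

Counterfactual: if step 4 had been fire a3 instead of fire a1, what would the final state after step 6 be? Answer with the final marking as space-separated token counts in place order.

1 6 2 1

(re-executing from step 4 with the substitution; state before step 4: [2 5 3 1])
4. fire a3 -> [2 5 3 1]
5. fire a2 -> [1 6 2 1]
6. fire a3 -> [1 6 2 1]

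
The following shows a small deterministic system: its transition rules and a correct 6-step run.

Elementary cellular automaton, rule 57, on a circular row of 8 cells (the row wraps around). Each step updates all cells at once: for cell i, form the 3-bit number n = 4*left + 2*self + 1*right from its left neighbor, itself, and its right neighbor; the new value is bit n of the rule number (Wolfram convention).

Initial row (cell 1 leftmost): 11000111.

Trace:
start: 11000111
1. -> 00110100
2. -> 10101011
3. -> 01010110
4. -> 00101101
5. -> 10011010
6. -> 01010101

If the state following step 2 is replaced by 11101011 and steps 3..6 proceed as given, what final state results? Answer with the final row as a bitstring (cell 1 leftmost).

10010110

state after step 2 := 11101011
3. -> 00010110
4. -> 11001101
5. -> 00101011
6. -> 10010110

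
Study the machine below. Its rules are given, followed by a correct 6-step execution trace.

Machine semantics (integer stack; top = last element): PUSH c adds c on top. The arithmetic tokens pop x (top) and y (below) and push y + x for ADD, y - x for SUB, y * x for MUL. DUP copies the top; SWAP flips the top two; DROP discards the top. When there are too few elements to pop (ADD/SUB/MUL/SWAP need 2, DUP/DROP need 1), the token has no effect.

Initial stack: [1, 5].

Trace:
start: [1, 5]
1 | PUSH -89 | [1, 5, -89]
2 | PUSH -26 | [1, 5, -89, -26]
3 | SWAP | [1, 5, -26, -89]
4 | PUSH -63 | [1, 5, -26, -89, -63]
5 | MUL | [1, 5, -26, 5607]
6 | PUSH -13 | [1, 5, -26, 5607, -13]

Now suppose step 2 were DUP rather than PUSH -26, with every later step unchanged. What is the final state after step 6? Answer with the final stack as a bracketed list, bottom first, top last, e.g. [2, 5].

(re-executing from step 2 with the substitution; state before step 2: [1, 5, -89])
2 | DUP | [1, 5, -89, -89]
3 | SWAP | [1, 5, -89, -89]
4 | PUSH -63 | [1, 5, -89, -89, -63]
5 | MUL | [1, 5, -89, 5607]
6 | PUSH -13 | [1, 5, -89, 5607, -13]

[1, 5, -89, 5607, -13]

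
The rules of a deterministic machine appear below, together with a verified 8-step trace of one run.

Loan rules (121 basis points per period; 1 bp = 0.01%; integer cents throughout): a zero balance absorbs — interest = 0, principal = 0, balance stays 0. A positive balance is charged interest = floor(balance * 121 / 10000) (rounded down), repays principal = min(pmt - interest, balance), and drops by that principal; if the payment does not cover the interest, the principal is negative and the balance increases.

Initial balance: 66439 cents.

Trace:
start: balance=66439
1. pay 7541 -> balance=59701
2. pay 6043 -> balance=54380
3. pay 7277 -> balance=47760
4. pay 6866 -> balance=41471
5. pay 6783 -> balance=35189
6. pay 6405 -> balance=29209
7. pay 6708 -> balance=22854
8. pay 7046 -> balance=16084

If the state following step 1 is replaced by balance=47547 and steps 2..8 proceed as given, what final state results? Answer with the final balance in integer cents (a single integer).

state after step 1 := balance=47547
2. pay 6043 -> balance=42079
3. pay 7277 -> balance=35311
4. pay 6866 -> balance=28872
5. pay 6783 -> balance=22438
6. pay 6405 -> balance=16304
7. pay 6708 -> balance=9793
8. pay 7046 -> balance=2865

2865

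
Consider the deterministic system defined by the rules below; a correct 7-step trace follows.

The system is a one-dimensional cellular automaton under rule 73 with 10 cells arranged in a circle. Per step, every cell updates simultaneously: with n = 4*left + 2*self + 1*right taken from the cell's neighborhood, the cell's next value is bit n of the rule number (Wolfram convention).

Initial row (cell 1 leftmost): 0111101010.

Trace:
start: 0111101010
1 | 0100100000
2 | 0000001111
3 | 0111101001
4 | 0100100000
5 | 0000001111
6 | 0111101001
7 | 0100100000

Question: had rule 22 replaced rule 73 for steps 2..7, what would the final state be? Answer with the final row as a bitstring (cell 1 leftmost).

0000001001

(re-executing steps 2..7 under rule 22; state before step 2: 0100100000)
2 | 1111110000
3 | 0000001001
4 | 1000011111
5 | 0100100000
6 | 1111110000
7 | 0000001001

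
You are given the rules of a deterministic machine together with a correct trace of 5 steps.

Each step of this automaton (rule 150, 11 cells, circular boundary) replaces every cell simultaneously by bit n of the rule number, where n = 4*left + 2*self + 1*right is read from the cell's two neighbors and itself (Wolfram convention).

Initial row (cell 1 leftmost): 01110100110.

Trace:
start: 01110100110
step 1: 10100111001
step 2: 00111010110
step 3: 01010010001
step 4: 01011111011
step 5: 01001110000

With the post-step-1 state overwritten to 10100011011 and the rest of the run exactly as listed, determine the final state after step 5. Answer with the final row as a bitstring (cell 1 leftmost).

state after step 1 := 10100011011
step 2: 00110100001
step 3: 11000110011
step 4: 10101001101
step 5: 00101110000

00101110000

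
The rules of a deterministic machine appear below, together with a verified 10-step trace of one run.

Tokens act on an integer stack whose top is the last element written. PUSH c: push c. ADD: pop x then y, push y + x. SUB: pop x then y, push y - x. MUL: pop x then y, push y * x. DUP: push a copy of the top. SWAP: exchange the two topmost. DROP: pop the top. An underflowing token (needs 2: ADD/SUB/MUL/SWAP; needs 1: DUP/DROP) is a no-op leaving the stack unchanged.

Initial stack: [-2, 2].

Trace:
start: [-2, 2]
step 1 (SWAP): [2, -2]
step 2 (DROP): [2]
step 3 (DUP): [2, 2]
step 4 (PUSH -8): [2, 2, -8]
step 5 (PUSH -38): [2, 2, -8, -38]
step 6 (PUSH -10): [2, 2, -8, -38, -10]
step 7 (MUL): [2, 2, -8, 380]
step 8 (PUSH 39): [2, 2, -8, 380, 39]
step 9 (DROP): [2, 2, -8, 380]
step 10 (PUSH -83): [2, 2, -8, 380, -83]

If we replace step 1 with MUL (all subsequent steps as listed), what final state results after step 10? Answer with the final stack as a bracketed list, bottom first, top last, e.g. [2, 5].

[-8, 380, -83]

(re-executing from step 1 with the substitution; state before step 1: [-2, 2])
step 1 (MUL): [-4]
step 2 (DROP): []
step 3 (DUP): []
step 4 (PUSH -8): [-8]
step 5 (PUSH -38): [-8, -38]
step 6 (PUSH -10): [-8, -38, -10]
step 7 (MUL): [-8, 380]
step 8 (PUSH 39): [-8, 380, 39]
step 9 (DROP): [-8, 380]
step 10 (PUSH -83): [-8, 380, -83]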